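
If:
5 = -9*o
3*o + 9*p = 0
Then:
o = -5/9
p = 5/27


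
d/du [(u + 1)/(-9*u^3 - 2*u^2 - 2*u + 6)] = (-9*u^3 - 2*u^2 - 2*u + (u + 1)*(27*u^2 + 4*u + 2) + 6)/(9*u^3 + 2*u^2 + 2*u - 6)^2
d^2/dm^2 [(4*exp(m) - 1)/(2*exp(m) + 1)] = (6 - 12*exp(m))*exp(m)/(8*exp(3*m) + 12*exp(2*m) + 6*exp(m) + 1)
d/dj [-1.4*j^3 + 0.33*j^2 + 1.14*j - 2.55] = -4.2*j^2 + 0.66*j + 1.14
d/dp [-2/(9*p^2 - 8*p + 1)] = 4*(9*p - 4)/(9*p^2 - 8*p + 1)^2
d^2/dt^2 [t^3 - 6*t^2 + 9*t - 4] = 6*t - 12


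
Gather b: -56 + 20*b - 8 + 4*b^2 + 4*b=4*b^2 + 24*b - 64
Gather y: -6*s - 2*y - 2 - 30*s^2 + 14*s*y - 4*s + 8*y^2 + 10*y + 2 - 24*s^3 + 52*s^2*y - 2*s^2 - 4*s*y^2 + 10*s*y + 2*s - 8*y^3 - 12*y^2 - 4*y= -24*s^3 - 32*s^2 - 8*s - 8*y^3 + y^2*(-4*s - 4) + y*(52*s^2 + 24*s + 4)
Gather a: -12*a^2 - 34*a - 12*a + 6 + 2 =-12*a^2 - 46*a + 8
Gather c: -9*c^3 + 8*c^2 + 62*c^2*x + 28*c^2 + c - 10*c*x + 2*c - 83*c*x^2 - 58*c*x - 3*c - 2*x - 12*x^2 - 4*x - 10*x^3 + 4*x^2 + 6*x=-9*c^3 + c^2*(62*x + 36) + c*(-83*x^2 - 68*x) - 10*x^3 - 8*x^2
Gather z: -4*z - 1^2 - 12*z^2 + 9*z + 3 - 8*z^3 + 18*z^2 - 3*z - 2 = -8*z^3 + 6*z^2 + 2*z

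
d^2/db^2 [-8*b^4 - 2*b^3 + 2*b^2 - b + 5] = -96*b^2 - 12*b + 4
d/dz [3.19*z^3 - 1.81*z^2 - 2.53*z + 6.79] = 9.57*z^2 - 3.62*z - 2.53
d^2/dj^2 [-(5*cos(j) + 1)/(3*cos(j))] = (cos(j)^2 - 2)/(3*cos(j)^3)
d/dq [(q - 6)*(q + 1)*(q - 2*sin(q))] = -(q - 6)*(q + 1)*(2*cos(q) - 1) + (q - 6)*(q - 2*sin(q)) + (q + 1)*(q - 2*sin(q))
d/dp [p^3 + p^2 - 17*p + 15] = 3*p^2 + 2*p - 17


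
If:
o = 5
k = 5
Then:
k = 5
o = 5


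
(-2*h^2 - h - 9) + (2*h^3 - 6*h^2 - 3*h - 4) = 2*h^3 - 8*h^2 - 4*h - 13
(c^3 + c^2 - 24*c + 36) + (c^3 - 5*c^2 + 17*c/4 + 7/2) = 2*c^3 - 4*c^2 - 79*c/4 + 79/2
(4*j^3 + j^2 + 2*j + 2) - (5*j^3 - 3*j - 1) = -j^3 + j^2 + 5*j + 3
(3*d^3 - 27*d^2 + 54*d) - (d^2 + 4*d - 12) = 3*d^3 - 28*d^2 + 50*d + 12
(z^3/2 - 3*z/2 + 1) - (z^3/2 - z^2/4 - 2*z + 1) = z^2/4 + z/2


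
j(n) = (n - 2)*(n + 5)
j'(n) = 2*n + 3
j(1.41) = -3.78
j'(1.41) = 5.82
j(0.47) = -8.37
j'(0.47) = 3.94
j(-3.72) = -7.32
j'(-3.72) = -4.44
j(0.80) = -6.96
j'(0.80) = 4.60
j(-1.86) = -12.12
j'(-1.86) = -0.72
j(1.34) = -4.18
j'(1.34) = 5.68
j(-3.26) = -9.15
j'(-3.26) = -3.52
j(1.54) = -3.01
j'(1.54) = 6.08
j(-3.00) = -10.00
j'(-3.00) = -3.00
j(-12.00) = 98.00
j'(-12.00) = -21.00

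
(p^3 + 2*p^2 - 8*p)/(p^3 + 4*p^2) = (p - 2)/p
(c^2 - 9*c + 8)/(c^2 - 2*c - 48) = (c - 1)/(c + 6)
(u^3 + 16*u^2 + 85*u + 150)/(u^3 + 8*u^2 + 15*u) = (u^2 + 11*u + 30)/(u*(u + 3))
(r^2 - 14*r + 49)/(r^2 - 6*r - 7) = (r - 7)/(r + 1)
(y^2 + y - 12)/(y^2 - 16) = (y - 3)/(y - 4)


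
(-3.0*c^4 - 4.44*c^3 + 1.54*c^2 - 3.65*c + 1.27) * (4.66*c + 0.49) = -13.98*c^5 - 22.1604*c^4 + 5.0008*c^3 - 16.2544*c^2 + 4.1297*c + 0.6223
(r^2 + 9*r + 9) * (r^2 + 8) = r^4 + 9*r^3 + 17*r^2 + 72*r + 72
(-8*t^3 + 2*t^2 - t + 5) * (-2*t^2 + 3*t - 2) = 16*t^5 - 28*t^4 + 24*t^3 - 17*t^2 + 17*t - 10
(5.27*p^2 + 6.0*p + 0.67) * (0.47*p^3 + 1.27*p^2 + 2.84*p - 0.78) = 2.4769*p^5 + 9.5129*p^4 + 22.9017*p^3 + 13.7803*p^2 - 2.7772*p - 0.5226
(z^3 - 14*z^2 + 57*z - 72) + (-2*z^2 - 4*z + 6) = z^3 - 16*z^2 + 53*z - 66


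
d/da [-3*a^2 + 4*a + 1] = 4 - 6*a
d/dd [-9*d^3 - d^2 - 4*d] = -27*d^2 - 2*d - 4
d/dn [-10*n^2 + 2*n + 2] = 2 - 20*n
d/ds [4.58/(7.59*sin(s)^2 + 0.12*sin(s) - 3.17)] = -(69.5244*sin(s) + 0.5496)*cos(s)/(7.59*sin(s)^2 + 0.12*sin(s) - 3.17)^2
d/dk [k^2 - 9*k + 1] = 2*k - 9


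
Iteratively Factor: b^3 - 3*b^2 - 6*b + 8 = (b - 1)*(b^2 - 2*b - 8) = (b - 1)*(b + 2)*(b - 4)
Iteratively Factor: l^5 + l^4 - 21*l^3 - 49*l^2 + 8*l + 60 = (l - 1)*(l^4 + 2*l^3 - 19*l^2 - 68*l - 60) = (l - 1)*(l + 3)*(l^3 - l^2 - 16*l - 20) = (l - 5)*(l - 1)*(l + 3)*(l^2 + 4*l + 4) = (l - 5)*(l - 1)*(l + 2)*(l + 3)*(l + 2)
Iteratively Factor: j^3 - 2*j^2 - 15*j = (j - 5)*(j^2 + 3*j) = (j - 5)*(j + 3)*(j)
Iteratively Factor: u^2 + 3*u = (u)*(u + 3)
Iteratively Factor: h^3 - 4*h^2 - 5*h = (h)*(h^2 - 4*h - 5) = h*(h + 1)*(h - 5)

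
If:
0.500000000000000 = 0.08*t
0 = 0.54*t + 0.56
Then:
No Solution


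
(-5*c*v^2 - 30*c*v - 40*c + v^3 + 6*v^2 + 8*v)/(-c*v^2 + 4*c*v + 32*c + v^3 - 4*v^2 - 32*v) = (-5*c*v - 10*c + v^2 + 2*v)/(-c*v + 8*c + v^2 - 8*v)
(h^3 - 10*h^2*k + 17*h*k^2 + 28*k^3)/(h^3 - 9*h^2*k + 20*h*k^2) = (h^2 - 6*h*k - 7*k^2)/(h*(h - 5*k))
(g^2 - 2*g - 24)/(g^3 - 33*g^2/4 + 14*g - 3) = 4*(g + 4)/(4*g^2 - 9*g + 2)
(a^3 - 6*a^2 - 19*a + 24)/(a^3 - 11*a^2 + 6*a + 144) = (a - 1)/(a - 6)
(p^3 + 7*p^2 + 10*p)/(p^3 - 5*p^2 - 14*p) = (p + 5)/(p - 7)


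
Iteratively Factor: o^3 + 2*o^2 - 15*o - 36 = (o - 4)*(o^2 + 6*o + 9) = (o - 4)*(o + 3)*(o + 3)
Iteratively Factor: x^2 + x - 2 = (x - 1)*(x + 2)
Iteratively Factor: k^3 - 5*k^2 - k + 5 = (k - 5)*(k^2 - 1) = (k - 5)*(k - 1)*(k + 1)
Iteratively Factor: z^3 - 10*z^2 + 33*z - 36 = (z - 4)*(z^2 - 6*z + 9) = (z - 4)*(z - 3)*(z - 3)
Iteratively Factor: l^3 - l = (l - 1)*(l^2 + l) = l*(l - 1)*(l + 1)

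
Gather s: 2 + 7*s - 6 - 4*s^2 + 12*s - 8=-4*s^2 + 19*s - 12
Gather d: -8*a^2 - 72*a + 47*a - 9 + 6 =-8*a^2 - 25*a - 3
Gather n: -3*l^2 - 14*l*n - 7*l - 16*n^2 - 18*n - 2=-3*l^2 - 7*l - 16*n^2 + n*(-14*l - 18) - 2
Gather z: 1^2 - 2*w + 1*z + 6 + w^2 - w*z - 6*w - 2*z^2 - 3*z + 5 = w^2 - 8*w - 2*z^2 + z*(-w - 2) + 12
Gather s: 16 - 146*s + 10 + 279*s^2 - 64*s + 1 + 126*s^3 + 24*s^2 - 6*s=126*s^3 + 303*s^2 - 216*s + 27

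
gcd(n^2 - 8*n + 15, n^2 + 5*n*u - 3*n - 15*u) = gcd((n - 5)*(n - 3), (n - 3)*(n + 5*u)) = n - 3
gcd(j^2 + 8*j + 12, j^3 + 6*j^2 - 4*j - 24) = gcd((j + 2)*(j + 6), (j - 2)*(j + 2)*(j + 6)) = j^2 + 8*j + 12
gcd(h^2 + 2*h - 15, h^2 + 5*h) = h + 5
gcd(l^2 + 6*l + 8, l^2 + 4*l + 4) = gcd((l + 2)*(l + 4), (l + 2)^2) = l + 2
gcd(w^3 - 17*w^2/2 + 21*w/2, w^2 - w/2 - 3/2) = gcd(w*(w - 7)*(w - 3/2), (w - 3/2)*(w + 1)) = w - 3/2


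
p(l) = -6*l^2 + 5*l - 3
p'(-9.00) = 113.00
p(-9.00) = -534.00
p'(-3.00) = 41.00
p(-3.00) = -72.00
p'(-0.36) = 9.32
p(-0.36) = -5.58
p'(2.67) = -27.04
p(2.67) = -32.42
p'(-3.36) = 45.32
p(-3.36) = -87.54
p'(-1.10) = 18.20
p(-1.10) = -15.76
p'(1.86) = -17.32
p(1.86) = -14.46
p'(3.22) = -33.64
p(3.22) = -49.11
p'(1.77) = -16.24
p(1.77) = -12.95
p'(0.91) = -5.92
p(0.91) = -3.42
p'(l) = 5 - 12*l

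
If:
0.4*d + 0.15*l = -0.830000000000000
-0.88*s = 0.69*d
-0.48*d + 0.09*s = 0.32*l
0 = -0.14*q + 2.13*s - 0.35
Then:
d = -5.85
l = 10.06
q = 67.27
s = 4.59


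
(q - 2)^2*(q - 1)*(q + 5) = q^4 - 17*q^2 + 36*q - 20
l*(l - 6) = l^2 - 6*l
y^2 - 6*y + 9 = (y - 3)^2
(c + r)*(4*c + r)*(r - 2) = 4*c^2*r - 8*c^2 + 5*c*r^2 - 10*c*r + r^3 - 2*r^2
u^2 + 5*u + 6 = (u + 2)*(u + 3)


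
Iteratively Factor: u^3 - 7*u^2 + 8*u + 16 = (u - 4)*(u^2 - 3*u - 4) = (u - 4)^2*(u + 1)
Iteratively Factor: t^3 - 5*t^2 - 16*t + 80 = (t - 4)*(t^2 - t - 20) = (t - 4)*(t + 4)*(t - 5)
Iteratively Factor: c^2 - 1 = (c + 1)*(c - 1)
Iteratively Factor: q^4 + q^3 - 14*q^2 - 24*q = (q + 3)*(q^3 - 2*q^2 - 8*q) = q*(q + 3)*(q^2 - 2*q - 8) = q*(q + 2)*(q + 3)*(q - 4)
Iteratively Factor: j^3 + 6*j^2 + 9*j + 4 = (j + 1)*(j^2 + 5*j + 4) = (j + 1)*(j + 4)*(j + 1)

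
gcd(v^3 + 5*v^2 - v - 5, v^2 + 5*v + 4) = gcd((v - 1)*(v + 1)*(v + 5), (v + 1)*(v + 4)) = v + 1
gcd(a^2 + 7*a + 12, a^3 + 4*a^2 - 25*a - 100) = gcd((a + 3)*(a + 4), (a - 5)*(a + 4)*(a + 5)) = a + 4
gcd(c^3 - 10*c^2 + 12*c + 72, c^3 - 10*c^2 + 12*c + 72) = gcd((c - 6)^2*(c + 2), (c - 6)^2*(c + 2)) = c^3 - 10*c^2 + 12*c + 72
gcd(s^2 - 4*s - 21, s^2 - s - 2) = 1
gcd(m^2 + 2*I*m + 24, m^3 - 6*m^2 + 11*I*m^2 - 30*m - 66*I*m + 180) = m + 6*I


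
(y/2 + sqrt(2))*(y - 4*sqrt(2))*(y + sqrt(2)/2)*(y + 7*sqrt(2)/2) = y^4/2 + sqrt(2)*y^3 - 57*y^2/4 - 71*sqrt(2)*y/2 - 28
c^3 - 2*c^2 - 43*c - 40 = (c - 8)*(c + 1)*(c + 5)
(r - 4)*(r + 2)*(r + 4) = r^3 + 2*r^2 - 16*r - 32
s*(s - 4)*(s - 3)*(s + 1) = s^4 - 6*s^3 + 5*s^2 + 12*s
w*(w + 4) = w^2 + 4*w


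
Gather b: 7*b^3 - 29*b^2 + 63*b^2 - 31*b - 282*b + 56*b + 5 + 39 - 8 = 7*b^3 + 34*b^2 - 257*b + 36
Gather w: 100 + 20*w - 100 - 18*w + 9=2*w + 9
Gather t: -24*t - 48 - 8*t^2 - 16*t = -8*t^2 - 40*t - 48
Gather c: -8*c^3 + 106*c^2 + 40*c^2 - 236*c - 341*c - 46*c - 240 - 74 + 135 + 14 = -8*c^3 + 146*c^2 - 623*c - 165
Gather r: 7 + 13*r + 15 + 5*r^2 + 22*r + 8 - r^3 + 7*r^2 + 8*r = -r^3 + 12*r^2 + 43*r + 30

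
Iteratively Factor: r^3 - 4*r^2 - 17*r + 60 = (r - 5)*(r^2 + r - 12) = (r - 5)*(r - 3)*(r + 4)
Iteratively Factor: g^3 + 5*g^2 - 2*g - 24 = (g + 3)*(g^2 + 2*g - 8) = (g - 2)*(g + 3)*(g + 4)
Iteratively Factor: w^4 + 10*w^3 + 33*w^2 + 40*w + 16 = (w + 1)*(w^3 + 9*w^2 + 24*w + 16) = (w + 1)*(w + 4)*(w^2 + 5*w + 4) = (w + 1)*(w + 4)^2*(w + 1)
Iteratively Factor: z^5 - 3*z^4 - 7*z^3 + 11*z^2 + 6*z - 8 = (z + 1)*(z^4 - 4*z^3 - 3*z^2 + 14*z - 8) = (z - 4)*(z + 1)*(z^3 - 3*z + 2) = (z - 4)*(z + 1)*(z + 2)*(z^2 - 2*z + 1) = (z - 4)*(z - 1)*(z + 1)*(z + 2)*(z - 1)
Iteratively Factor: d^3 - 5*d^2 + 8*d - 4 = (d - 2)*(d^2 - 3*d + 2) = (d - 2)*(d - 1)*(d - 2)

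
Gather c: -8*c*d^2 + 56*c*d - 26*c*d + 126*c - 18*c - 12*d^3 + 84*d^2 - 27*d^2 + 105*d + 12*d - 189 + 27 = c*(-8*d^2 + 30*d + 108) - 12*d^3 + 57*d^2 + 117*d - 162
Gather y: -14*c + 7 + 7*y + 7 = -14*c + 7*y + 14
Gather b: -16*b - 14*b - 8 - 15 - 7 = -30*b - 30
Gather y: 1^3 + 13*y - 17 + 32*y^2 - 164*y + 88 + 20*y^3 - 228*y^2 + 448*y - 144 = 20*y^3 - 196*y^2 + 297*y - 72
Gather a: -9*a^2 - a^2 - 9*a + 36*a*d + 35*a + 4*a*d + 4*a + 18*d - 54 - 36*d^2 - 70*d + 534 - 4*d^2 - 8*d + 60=-10*a^2 + a*(40*d + 30) - 40*d^2 - 60*d + 540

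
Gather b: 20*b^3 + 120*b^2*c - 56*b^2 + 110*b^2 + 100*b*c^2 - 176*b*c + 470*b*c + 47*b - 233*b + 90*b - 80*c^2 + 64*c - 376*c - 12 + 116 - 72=20*b^3 + b^2*(120*c + 54) + b*(100*c^2 + 294*c - 96) - 80*c^2 - 312*c + 32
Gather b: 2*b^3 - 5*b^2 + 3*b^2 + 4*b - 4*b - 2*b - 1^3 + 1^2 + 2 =2*b^3 - 2*b^2 - 2*b + 2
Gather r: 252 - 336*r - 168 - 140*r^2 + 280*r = -140*r^2 - 56*r + 84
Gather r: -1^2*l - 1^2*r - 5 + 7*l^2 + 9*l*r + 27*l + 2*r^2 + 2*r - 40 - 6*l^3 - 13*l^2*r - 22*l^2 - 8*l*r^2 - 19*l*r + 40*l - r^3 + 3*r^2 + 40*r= -6*l^3 - 15*l^2 + 66*l - r^3 + r^2*(5 - 8*l) + r*(-13*l^2 - 10*l + 41) - 45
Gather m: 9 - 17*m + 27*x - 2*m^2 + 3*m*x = -2*m^2 + m*(3*x - 17) + 27*x + 9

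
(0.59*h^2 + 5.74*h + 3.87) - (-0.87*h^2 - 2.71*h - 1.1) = 1.46*h^2 + 8.45*h + 4.97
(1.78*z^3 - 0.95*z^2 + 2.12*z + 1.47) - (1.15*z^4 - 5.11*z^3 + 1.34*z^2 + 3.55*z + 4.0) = -1.15*z^4 + 6.89*z^3 - 2.29*z^2 - 1.43*z - 2.53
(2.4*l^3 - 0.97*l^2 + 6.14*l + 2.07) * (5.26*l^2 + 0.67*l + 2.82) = 12.624*l^5 - 3.4942*l^4 + 38.4145*l^3 + 12.2666*l^2 + 18.7017*l + 5.8374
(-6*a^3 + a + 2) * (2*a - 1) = -12*a^4 + 6*a^3 + 2*a^2 + 3*a - 2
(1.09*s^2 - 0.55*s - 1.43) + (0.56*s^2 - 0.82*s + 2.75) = 1.65*s^2 - 1.37*s + 1.32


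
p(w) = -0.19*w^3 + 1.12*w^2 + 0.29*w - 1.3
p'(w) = -0.57*w^2 + 2.24*w + 0.29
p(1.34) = 0.64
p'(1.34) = 2.27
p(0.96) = -0.16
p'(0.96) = 1.92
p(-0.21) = -1.31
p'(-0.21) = -0.21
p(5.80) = 0.99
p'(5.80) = -5.89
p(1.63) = 1.33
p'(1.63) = 2.43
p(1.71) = 1.52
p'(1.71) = 2.45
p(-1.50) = 1.43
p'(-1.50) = -4.35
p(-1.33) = 0.74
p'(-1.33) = -3.70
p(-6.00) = 78.32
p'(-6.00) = -33.67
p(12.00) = -164.86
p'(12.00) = -54.91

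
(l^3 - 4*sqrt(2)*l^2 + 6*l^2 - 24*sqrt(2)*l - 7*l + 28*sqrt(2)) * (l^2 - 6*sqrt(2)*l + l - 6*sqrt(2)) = l^5 - 10*sqrt(2)*l^4 + 7*l^4 - 70*sqrt(2)*l^3 + 47*l^3 + 10*sqrt(2)*l^2 + 329*l^2 - 48*l + 70*sqrt(2)*l - 336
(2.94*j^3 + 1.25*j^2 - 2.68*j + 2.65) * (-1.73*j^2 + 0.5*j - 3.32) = -5.0862*j^5 - 0.6925*j^4 - 4.4994*j^3 - 10.0745*j^2 + 10.2226*j - 8.798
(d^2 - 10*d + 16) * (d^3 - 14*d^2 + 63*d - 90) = d^5 - 24*d^4 + 219*d^3 - 944*d^2 + 1908*d - 1440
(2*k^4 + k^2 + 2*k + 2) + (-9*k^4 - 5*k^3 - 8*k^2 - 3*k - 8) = -7*k^4 - 5*k^3 - 7*k^2 - k - 6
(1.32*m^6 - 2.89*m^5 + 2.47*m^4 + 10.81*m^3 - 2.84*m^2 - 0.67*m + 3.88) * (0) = 0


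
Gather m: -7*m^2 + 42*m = -7*m^2 + 42*m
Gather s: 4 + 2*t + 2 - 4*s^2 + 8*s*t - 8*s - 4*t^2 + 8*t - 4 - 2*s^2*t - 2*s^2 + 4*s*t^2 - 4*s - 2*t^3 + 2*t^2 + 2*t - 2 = s^2*(-2*t - 6) + s*(4*t^2 + 8*t - 12) - 2*t^3 - 2*t^2 + 12*t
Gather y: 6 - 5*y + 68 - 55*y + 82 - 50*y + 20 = 176 - 110*y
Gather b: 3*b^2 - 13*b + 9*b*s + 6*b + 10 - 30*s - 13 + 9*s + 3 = 3*b^2 + b*(9*s - 7) - 21*s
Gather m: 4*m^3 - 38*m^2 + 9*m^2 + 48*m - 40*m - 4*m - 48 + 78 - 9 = 4*m^3 - 29*m^2 + 4*m + 21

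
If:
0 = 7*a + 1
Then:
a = -1/7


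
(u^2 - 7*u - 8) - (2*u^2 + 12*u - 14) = -u^2 - 19*u + 6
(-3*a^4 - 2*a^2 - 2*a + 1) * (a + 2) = -3*a^5 - 6*a^4 - 2*a^3 - 6*a^2 - 3*a + 2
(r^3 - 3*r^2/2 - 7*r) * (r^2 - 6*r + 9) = r^5 - 15*r^4/2 + 11*r^3 + 57*r^2/2 - 63*r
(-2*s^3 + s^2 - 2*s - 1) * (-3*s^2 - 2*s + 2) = 6*s^5 + s^4 + 9*s^2 - 2*s - 2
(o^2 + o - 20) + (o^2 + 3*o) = 2*o^2 + 4*o - 20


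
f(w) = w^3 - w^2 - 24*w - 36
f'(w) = 3*w^2 - 2*w - 24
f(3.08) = -90.19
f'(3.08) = -1.70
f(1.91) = -78.52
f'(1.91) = -16.88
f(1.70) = -74.78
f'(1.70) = -18.73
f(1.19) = -64.29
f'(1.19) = -22.13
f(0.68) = -52.47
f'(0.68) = -23.97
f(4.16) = -81.15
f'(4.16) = 19.60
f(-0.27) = -29.61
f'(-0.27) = -23.24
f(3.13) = -90.25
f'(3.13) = -0.87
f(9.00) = 396.00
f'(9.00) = 201.00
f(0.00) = -36.00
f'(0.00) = -24.00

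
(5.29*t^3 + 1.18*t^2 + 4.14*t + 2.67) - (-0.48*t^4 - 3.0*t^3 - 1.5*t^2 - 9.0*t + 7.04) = 0.48*t^4 + 8.29*t^3 + 2.68*t^2 + 13.14*t - 4.37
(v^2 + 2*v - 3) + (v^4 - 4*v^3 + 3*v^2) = v^4 - 4*v^3 + 4*v^2 + 2*v - 3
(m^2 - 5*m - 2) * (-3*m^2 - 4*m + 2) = -3*m^4 + 11*m^3 + 28*m^2 - 2*m - 4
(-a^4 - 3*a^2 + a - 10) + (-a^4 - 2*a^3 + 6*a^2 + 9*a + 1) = -2*a^4 - 2*a^3 + 3*a^2 + 10*a - 9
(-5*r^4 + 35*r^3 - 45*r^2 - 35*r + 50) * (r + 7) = -5*r^5 + 200*r^3 - 350*r^2 - 195*r + 350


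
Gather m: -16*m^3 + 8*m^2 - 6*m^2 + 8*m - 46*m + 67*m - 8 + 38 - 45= -16*m^3 + 2*m^2 + 29*m - 15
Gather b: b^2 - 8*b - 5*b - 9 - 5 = b^2 - 13*b - 14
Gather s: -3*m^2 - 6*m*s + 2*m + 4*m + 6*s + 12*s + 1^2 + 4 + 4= -3*m^2 + 6*m + s*(18 - 6*m) + 9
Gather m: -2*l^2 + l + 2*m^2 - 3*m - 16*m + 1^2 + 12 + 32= -2*l^2 + l + 2*m^2 - 19*m + 45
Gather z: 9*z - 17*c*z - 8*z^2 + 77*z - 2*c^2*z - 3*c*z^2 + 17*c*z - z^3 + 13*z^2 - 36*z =-z^3 + z^2*(5 - 3*c) + z*(50 - 2*c^2)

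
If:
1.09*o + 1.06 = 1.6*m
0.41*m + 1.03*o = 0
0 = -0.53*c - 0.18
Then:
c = -0.34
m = 0.52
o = -0.21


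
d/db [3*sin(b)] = 3*cos(b)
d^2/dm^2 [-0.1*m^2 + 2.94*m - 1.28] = -0.200000000000000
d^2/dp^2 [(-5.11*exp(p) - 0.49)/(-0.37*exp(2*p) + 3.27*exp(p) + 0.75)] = (0.699559*exp(4*p) + 6.450913*exp(3*p) + 6.729597*exp(2*p) - 6.74885399999999*exp(p) + 1.67265)*exp(p)/(0.050653*exp(6*p) - 1.342989*exp(5*p) + 11.561094*exp(4*p) - 29.521233*exp(3*p) - 23.43465*exp(2*p) - 5.518125*exp(p) - 0.421875)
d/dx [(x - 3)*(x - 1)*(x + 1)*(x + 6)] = 4*x^3 + 9*x^2 - 38*x - 3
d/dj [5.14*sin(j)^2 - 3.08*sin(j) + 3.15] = (10.28*sin(j) - 3.08)*cos(j)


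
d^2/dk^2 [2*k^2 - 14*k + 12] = 4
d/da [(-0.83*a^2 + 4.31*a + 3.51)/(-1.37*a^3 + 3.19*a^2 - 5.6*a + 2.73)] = (-1.1371*a^4 + 11.8094*a^3 + 5.3252*a^2 - 26.9256*a + 31.4223)/(1.8769*a^6 - 8.7406*a^5 + 25.5201*a^4 - 43.2082*a^3 + 48.7774*a^2 - 30.576*a + 7.4529)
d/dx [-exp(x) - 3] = -exp(x)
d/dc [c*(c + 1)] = 2*c + 1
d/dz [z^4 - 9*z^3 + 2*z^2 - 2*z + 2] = 4*z^3 - 27*z^2 + 4*z - 2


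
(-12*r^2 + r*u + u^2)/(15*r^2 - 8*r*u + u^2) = (-4*r - u)/(5*r - u)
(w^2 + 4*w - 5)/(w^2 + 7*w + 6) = (w^2 + 4*w - 5)/(w^2 + 7*w + 6)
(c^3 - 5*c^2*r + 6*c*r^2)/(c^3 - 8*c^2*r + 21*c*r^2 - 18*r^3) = c/(c - 3*r)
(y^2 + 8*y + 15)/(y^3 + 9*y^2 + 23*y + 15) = 1/(y + 1)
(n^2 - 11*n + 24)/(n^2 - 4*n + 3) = (n - 8)/(n - 1)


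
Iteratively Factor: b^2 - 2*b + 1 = (b - 1)*(b - 1)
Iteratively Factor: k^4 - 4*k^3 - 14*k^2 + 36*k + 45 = (k - 5)*(k^3 + k^2 - 9*k - 9) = (k - 5)*(k + 1)*(k^2 - 9) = (k - 5)*(k + 1)*(k + 3)*(k - 3)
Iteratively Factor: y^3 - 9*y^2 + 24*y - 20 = (y - 2)*(y^2 - 7*y + 10) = (y - 5)*(y - 2)*(y - 2)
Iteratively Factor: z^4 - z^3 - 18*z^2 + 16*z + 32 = (z + 1)*(z^3 - 2*z^2 - 16*z + 32) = (z - 2)*(z + 1)*(z^2 - 16) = (z - 4)*(z - 2)*(z + 1)*(z + 4)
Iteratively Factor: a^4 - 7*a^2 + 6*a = (a - 2)*(a^3 + 2*a^2 - 3*a) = (a - 2)*(a + 3)*(a^2 - a) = a*(a - 2)*(a + 3)*(a - 1)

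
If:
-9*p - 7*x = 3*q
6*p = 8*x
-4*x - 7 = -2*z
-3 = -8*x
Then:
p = 1/2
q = -19/8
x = 3/8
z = 17/4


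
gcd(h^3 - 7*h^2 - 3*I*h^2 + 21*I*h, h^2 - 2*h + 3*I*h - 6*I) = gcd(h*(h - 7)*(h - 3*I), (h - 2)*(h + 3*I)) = 1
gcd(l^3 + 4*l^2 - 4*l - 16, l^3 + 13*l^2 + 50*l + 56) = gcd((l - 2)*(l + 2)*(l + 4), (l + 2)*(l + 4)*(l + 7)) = l^2 + 6*l + 8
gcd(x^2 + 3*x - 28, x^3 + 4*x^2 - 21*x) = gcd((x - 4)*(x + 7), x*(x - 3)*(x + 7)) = x + 7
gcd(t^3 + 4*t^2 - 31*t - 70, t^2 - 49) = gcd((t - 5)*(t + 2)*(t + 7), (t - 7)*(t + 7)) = t + 7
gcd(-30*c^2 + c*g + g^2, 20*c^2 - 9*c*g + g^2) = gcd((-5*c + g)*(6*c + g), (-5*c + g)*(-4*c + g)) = 5*c - g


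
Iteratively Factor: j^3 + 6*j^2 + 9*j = (j + 3)*(j^2 + 3*j) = (j + 3)^2*(j)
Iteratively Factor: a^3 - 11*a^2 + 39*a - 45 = (a - 5)*(a^2 - 6*a + 9) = (a - 5)*(a - 3)*(a - 3)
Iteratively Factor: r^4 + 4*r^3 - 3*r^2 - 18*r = (r - 2)*(r^3 + 6*r^2 + 9*r) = (r - 2)*(r + 3)*(r^2 + 3*r) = (r - 2)*(r + 3)^2*(r)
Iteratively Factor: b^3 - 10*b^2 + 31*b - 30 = (b - 2)*(b^2 - 8*b + 15) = (b - 5)*(b - 2)*(b - 3)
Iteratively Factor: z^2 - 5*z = (z - 5)*(z)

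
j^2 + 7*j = j*(j + 7)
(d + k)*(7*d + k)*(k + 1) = 7*d^2*k + 7*d^2 + 8*d*k^2 + 8*d*k + k^3 + k^2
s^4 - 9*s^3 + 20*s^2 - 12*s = s*(s - 6)*(s - 2)*(s - 1)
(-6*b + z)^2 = 36*b^2 - 12*b*z + z^2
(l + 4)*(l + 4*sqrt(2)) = l^2 + 4*l + 4*sqrt(2)*l + 16*sqrt(2)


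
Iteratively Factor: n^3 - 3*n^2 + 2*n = (n - 1)*(n^2 - 2*n) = (n - 2)*(n - 1)*(n)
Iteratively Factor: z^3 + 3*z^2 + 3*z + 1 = (z + 1)*(z^2 + 2*z + 1) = (z + 1)^2*(z + 1)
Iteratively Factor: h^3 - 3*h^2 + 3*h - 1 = (h - 1)*(h^2 - 2*h + 1) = (h - 1)^2*(h - 1)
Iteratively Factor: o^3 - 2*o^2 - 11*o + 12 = (o + 3)*(o^2 - 5*o + 4) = (o - 4)*(o + 3)*(o - 1)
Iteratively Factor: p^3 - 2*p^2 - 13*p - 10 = (p + 1)*(p^2 - 3*p - 10) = (p - 5)*(p + 1)*(p + 2)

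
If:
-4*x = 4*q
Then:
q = -x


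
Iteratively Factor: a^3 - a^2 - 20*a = (a - 5)*(a^2 + 4*a) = a*(a - 5)*(a + 4)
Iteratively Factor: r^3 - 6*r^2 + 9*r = (r - 3)*(r^2 - 3*r) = r*(r - 3)*(r - 3)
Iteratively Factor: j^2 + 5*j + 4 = (j + 1)*(j + 4)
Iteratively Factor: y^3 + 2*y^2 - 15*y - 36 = (y - 4)*(y^2 + 6*y + 9) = (y - 4)*(y + 3)*(y + 3)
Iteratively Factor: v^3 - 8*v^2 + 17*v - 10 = (v - 5)*(v^2 - 3*v + 2) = (v - 5)*(v - 2)*(v - 1)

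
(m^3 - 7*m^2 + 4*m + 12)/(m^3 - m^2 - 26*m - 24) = (m - 2)/(m + 4)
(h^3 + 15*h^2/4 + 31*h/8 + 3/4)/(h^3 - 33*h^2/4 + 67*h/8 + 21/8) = (2*h^2 + 7*h + 6)/(2*h^2 - 17*h + 21)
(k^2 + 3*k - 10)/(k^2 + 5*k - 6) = (k^2 + 3*k - 10)/(k^2 + 5*k - 6)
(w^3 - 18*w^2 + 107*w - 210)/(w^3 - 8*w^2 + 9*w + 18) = (w^2 - 12*w + 35)/(w^2 - 2*w - 3)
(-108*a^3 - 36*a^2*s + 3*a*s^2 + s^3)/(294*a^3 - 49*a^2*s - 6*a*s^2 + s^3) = (18*a^2 + 9*a*s + s^2)/(-49*a^2 + s^2)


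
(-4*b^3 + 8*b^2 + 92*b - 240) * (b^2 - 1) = -4*b^5 + 8*b^4 + 96*b^3 - 248*b^2 - 92*b + 240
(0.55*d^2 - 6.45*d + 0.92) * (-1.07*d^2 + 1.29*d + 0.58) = -0.5885*d^4 + 7.611*d^3 - 8.9859*d^2 - 2.5542*d + 0.5336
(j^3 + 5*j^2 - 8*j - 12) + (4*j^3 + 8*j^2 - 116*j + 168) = 5*j^3 + 13*j^2 - 124*j + 156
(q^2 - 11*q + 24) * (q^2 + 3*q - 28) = q^4 - 8*q^3 - 37*q^2 + 380*q - 672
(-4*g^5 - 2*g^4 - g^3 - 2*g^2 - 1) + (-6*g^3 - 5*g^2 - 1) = -4*g^5 - 2*g^4 - 7*g^3 - 7*g^2 - 2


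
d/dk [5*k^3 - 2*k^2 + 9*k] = 15*k^2 - 4*k + 9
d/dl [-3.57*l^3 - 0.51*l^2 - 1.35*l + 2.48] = -10.71*l^2 - 1.02*l - 1.35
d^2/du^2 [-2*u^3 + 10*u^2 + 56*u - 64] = 20 - 12*u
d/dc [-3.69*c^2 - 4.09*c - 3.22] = -7.38*c - 4.09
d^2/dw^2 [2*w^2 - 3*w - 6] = 4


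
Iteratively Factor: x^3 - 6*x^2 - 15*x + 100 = (x - 5)*(x^2 - x - 20) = (x - 5)*(x + 4)*(x - 5)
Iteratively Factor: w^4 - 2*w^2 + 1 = (w + 1)*(w^3 - w^2 - w + 1) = (w + 1)^2*(w^2 - 2*w + 1) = (w - 1)*(w + 1)^2*(w - 1)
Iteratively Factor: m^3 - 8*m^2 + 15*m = (m - 3)*(m^2 - 5*m) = (m - 5)*(m - 3)*(m)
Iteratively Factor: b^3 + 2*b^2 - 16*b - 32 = (b + 4)*(b^2 - 2*b - 8) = (b + 2)*(b + 4)*(b - 4)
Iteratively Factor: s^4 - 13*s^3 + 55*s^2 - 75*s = (s - 5)*(s^3 - 8*s^2 + 15*s) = s*(s - 5)*(s^2 - 8*s + 15) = s*(s - 5)*(s - 3)*(s - 5)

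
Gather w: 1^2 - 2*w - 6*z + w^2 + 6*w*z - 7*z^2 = w^2 + w*(6*z - 2) - 7*z^2 - 6*z + 1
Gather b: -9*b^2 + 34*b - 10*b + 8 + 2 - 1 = -9*b^2 + 24*b + 9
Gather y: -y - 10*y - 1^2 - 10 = -11*y - 11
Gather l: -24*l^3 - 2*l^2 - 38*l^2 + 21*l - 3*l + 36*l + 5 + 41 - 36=-24*l^3 - 40*l^2 + 54*l + 10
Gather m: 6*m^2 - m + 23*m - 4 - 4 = 6*m^2 + 22*m - 8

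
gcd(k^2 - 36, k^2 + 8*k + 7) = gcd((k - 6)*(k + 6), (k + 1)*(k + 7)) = 1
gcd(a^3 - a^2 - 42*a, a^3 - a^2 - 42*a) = a^3 - a^2 - 42*a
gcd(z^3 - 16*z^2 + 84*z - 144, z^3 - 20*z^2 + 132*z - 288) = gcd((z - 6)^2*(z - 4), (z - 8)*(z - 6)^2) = z^2 - 12*z + 36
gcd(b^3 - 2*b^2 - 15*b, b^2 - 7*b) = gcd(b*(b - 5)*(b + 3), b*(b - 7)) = b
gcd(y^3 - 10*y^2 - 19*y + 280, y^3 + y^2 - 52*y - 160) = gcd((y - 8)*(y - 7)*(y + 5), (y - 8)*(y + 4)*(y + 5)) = y^2 - 3*y - 40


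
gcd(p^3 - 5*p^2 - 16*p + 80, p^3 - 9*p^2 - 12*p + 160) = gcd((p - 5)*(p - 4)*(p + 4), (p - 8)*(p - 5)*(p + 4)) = p^2 - p - 20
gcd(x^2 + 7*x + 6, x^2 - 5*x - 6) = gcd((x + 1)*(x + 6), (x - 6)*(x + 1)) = x + 1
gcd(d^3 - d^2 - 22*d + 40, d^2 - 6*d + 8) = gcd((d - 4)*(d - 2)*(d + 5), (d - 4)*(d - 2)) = d^2 - 6*d + 8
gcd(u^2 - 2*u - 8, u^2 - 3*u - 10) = u + 2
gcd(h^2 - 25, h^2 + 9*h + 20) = h + 5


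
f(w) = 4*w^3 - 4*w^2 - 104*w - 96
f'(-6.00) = 376.00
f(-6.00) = -480.00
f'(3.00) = -20.00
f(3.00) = -336.00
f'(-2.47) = -11.03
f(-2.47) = 76.20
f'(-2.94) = 23.24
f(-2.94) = 73.54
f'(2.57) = -45.30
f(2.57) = -321.80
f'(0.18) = -105.05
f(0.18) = -114.83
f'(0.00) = -104.00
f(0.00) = -96.00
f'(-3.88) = 107.69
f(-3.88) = 13.66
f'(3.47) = 12.73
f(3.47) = -337.92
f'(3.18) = -8.09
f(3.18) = -338.54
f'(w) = 12*w^2 - 8*w - 104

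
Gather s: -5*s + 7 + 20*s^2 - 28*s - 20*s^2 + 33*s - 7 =0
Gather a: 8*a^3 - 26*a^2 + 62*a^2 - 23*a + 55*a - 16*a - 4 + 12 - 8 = 8*a^3 + 36*a^2 + 16*a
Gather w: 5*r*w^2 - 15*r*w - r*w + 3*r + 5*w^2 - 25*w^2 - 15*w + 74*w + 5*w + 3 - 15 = 3*r + w^2*(5*r - 20) + w*(64 - 16*r) - 12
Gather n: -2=-2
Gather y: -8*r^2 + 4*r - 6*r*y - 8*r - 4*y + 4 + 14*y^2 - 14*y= -8*r^2 - 4*r + 14*y^2 + y*(-6*r - 18) + 4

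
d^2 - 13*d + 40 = (d - 8)*(d - 5)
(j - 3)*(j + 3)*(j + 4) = j^3 + 4*j^2 - 9*j - 36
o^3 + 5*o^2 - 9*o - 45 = (o - 3)*(o + 3)*(o + 5)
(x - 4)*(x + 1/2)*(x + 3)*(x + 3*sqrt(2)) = x^4 - x^3/2 + 3*sqrt(2)*x^3 - 25*x^2/2 - 3*sqrt(2)*x^2/2 - 75*sqrt(2)*x/2 - 6*x - 18*sqrt(2)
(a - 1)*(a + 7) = a^2 + 6*a - 7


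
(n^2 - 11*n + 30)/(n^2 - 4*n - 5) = (n - 6)/(n + 1)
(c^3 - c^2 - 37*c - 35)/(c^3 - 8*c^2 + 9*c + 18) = (c^2 - 2*c - 35)/(c^2 - 9*c + 18)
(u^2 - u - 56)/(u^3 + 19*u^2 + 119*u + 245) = (u - 8)/(u^2 + 12*u + 35)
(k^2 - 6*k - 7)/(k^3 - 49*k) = (k + 1)/(k*(k + 7))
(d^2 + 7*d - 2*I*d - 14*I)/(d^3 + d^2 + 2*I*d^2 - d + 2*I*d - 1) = (d^2 + d*(7 - 2*I) - 14*I)/(d^3 + d^2*(1 + 2*I) + d*(-1 + 2*I) - 1)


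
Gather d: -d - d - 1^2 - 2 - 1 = -2*d - 4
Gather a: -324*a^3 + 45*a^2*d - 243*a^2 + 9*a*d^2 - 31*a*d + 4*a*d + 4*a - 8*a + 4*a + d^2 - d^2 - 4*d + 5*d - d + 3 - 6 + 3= -324*a^3 + a^2*(45*d - 243) + a*(9*d^2 - 27*d)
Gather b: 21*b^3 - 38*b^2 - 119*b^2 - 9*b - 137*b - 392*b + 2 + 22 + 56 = 21*b^3 - 157*b^2 - 538*b + 80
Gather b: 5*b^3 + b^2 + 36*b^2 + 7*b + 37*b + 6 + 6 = 5*b^3 + 37*b^2 + 44*b + 12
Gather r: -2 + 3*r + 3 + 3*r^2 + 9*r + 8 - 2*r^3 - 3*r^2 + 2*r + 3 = -2*r^3 + 14*r + 12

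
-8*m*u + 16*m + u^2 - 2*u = (-8*m + u)*(u - 2)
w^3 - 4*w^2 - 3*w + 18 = (w - 3)^2*(w + 2)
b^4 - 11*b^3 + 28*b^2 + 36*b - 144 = (b - 6)*(b - 4)*(b - 3)*(b + 2)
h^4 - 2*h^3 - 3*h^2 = h^2*(h - 3)*(h + 1)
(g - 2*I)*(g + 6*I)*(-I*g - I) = -I*g^3 + 4*g^2 - I*g^2 + 4*g - 12*I*g - 12*I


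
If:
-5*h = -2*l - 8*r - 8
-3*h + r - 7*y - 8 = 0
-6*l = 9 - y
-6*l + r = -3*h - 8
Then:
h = -2983/672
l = -1955/1344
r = -191/56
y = 61/224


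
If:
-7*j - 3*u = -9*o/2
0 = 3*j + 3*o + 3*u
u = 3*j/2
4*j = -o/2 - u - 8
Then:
No Solution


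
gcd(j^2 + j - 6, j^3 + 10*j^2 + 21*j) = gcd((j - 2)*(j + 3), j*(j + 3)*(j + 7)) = j + 3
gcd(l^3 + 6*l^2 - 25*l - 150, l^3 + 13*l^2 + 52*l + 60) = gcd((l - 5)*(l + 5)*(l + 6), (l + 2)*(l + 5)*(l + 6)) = l^2 + 11*l + 30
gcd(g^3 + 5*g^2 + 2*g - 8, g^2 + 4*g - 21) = 1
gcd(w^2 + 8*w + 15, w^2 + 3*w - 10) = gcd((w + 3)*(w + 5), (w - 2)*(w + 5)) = w + 5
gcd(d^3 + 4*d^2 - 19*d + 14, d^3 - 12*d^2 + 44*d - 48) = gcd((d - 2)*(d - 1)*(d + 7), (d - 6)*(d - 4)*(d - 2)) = d - 2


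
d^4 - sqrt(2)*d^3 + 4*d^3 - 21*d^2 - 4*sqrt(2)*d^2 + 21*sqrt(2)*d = d*(d - 3)*(d + 7)*(d - sqrt(2))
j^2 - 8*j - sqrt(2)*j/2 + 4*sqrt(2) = (j - 8)*(j - sqrt(2)/2)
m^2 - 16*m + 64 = (m - 8)^2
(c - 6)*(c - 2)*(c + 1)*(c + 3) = c^4 - 4*c^3 - 17*c^2 + 24*c + 36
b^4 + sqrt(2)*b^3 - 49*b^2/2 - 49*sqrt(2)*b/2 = b*(b - 7*sqrt(2)/2)*(b + sqrt(2))*(b + 7*sqrt(2)/2)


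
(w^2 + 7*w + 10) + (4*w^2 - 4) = 5*w^2 + 7*w + 6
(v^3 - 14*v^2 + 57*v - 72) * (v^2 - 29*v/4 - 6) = v^5 - 85*v^4/4 + 305*v^3/2 - 1605*v^2/4 + 180*v + 432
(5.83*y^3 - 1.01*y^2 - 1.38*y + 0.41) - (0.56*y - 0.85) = 5.83*y^3 - 1.01*y^2 - 1.94*y + 1.26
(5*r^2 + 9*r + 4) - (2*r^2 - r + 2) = 3*r^2 + 10*r + 2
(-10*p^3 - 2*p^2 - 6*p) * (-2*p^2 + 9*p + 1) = 20*p^5 - 86*p^4 - 16*p^3 - 56*p^2 - 6*p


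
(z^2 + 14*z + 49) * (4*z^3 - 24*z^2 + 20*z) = 4*z^5 + 32*z^4 - 120*z^3 - 896*z^2 + 980*z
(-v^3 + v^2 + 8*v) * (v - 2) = -v^4 + 3*v^3 + 6*v^2 - 16*v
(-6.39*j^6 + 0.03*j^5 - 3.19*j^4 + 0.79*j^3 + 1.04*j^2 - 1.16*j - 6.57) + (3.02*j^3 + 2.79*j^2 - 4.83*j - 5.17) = -6.39*j^6 + 0.03*j^5 - 3.19*j^4 + 3.81*j^3 + 3.83*j^2 - 5.99*j - 11.74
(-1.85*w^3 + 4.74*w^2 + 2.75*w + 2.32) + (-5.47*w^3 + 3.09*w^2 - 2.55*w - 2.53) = -7.32*w^3 + 7.83*w^2 + 0.2*w - 0.21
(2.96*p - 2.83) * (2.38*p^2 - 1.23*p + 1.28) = 7.0448*p^3 - 10.3762*p^2 + 7.2697*p - 3.6224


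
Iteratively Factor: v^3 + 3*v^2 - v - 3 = (v - 1)*(v^2 + 4*v + 3) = (v - 1)*(v + 1)*(v + 3)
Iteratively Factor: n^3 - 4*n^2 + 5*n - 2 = (n - 1)*(n^2 - 3*n + 2) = (n - 1)^2*(n - 2)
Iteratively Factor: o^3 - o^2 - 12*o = (o - 4)*(o^2 + 3*o) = (o - 4)*(o + 3)*(o)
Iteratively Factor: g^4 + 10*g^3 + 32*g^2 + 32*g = (g + 4)*(g^3 + 6*g^2 + 8*g) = (g + 4)^2*(g^2 + 2*g) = (g + 2)*(g + 4)^2*(g)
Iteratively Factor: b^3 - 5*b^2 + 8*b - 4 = (b - 1)*(b^2 - 4*b + 4) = (b - 2)*(b - 1)*(b - 2)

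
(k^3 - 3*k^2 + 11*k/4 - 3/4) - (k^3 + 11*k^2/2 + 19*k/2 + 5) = -17*k^2/2 - 27*k/4 - 23/4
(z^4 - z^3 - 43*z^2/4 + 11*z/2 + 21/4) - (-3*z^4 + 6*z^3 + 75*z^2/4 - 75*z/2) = 4*z^4 - 7*z^3 - 59*z^2/2 + 43*z + 21/4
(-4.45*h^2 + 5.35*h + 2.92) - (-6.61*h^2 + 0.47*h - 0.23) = 2.16*h^2 + 4.88*h + 3.15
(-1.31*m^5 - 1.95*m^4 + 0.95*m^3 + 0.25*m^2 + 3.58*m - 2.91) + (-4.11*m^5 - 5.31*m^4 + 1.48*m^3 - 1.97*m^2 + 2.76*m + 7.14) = -5.42*m^5 - 7.26*m^4 + 2.43*m^3 - 1.72*m^2 + 6.34*m + 4.23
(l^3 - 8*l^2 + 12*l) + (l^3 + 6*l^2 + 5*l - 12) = 2*l^3 - 2*l^2 + 17*l - 12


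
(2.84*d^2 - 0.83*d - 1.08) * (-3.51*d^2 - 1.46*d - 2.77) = -9.9684*d^4 - 1.2331*d^3 - 2.8642*d^2 + 3.8759*d + 2.9916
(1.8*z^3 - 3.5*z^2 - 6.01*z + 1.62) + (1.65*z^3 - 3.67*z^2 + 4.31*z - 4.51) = 3.45*z^3 - 7.17*z^2 - 1.7*z - 2.89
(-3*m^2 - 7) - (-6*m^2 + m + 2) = 3*m^2 - m - 9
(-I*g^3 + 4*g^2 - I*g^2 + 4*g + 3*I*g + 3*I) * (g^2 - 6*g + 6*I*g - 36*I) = -I*g^5 + 10*g^4 + 5*I*g^4 - 50*g^3 + 33*I*g^3 - 78*g^2 - 135*I*g^2 + 90*g - 162*I*g + 108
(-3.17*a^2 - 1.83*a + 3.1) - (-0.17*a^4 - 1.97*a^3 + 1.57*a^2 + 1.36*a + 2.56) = 0.17*a^4 + 1.97*a^3 - 4.74*a^2 - 3.19*a + 0.54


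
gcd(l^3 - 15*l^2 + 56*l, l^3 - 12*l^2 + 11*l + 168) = l^2 - 15*l + 56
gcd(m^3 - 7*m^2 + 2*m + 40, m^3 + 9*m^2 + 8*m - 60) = 1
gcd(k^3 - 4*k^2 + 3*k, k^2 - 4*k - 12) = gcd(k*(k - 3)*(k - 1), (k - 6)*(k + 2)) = 1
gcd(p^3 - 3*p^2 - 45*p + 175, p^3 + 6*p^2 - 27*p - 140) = p^2 + 2*p - 35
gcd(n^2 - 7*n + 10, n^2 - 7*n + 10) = n^2 - 7*n + 10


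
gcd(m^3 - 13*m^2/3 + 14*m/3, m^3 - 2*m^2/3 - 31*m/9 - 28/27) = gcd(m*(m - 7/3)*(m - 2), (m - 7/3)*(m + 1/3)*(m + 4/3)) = m - 7/3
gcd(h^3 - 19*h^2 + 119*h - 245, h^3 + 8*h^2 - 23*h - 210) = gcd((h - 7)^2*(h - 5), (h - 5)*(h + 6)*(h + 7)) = h - 5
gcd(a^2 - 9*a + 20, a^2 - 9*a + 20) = a^2 - 9*a + 20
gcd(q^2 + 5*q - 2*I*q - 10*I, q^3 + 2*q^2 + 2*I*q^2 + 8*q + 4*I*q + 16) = q - 2*I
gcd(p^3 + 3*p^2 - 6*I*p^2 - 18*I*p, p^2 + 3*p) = p^2 + 3*p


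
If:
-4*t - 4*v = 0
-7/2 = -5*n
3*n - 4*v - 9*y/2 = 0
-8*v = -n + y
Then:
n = 7/10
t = -21/640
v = 21/640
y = 7/16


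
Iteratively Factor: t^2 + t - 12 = (t + 4)*(t - 3)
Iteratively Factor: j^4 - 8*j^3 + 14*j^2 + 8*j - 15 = (j - 1)*(j^3 - 7*j^2 + 7*j + 15) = (j - 3)*(j - 1)*(j^2 - 4*j - 5) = (j - 3)*(j - 1)*(j + 1)*(j - 5)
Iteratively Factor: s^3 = (s)*(s^2) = s^2*(s)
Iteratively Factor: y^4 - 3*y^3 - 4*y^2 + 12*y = (y + 2)*(y^3 - 5*y^2 + 6*y) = (y - 2)*(y + 2)*(y^2 - 3*y) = y*(y - 2)*(y + 2)*(y - 3)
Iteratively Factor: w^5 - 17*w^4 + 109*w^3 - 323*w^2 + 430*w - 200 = (w - 4)*(w^4 - 13*w^3 + 57*w^2 - 95*w + 50) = (w - 5)*(w - 4)*(w^3 - 8*w^2 + 17*w - 10) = (w - 5)*(w - 4)*(w - 2)*(w^2 - 6*w + 5) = (w - 5)^2*(w - 4)*(w - 2)*(w - 1)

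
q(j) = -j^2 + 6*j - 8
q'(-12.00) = 30.00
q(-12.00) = -224.00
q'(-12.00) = 30.00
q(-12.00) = -224.00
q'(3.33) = -0.66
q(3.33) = 0.89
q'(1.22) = 3.56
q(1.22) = -2.17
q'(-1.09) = 8.18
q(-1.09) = -15.73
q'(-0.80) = 7.60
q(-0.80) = -13.44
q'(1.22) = 3.56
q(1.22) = -2.17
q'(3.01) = -0.02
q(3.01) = 1.00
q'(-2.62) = 11.24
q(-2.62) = -30.58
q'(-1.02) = 8.04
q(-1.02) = -15.16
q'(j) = 6 - 2*j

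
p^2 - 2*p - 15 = (p - 5)*(p + 3)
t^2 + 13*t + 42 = (t + 6)*(t + 7)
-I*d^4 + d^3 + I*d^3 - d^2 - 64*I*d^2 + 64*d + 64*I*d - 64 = (d - 8*I)*(d + I)*(d + 8*I)*(-I*d + I)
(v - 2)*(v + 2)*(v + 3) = v^3 + 3*v^2 - 4*v - 12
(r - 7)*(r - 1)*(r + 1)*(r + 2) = r^4 - 5*r^3 - 15*r^2 + 5*r + 14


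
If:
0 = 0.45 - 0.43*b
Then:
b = 1.05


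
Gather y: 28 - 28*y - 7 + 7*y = 21 - 21*y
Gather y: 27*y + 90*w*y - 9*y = y*(90*w + 18)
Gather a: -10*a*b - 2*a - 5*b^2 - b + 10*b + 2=a*(-10*b - 2) - 5*b^2 + 9*b + 2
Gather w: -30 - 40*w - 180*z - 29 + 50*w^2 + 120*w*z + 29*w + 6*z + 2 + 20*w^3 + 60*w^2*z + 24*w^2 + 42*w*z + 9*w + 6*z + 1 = 20*w^3 + w^2*(60*z + 74) + w*(162*z - 2) - 168*z - 56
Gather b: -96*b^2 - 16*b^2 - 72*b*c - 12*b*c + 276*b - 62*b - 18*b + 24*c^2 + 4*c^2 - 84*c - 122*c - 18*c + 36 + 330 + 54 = -112*b^2 + b*(196 - 84*c) + 28*c^2 - 224*c + 420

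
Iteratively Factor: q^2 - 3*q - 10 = (q - 5)*(q + 2)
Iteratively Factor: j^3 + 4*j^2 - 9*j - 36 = (j + 4)*(j^2 - 9) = (j + 3)*(j + 4)*(j - 3)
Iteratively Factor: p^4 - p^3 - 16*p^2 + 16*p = (p - 1)*(p^3 - 16*p) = p*(p - 1)*(p^2 - 16) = p*(p - 1)*(p + 4)*(p - 4)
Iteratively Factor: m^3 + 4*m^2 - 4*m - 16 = (m + 2)*(m^2 + 2*m - 8) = (m - 2)*(m + 2)*(m + 4)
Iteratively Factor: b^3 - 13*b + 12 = (b + 4)*(b^2 - 4*b + 3) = (b - 3)*(b + 4)*(b - 1)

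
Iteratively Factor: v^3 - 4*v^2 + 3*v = (v)*(v^2 - 4*v + 3) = v*(v - 1)*(v - 3)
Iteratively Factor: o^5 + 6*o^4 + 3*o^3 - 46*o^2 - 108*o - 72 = (o + 2)*(o^4 + 4*o^3 - 5*o^2 - 36*o - 36) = (o + 2)*(o + 3)*(o^3 + o^2 - 8*o - 12) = (o + 2)^2*(o + 3)*(o^2 - o - 6) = (o + 2)^3*(o + 3)*(o - 3)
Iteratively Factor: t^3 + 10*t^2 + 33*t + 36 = (t + 3)*(t^2 + 7*t + 12) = (t + 3)^2*(t + 4)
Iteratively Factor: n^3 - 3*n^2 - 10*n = (n + 2)*(n^2 - 5*n) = (n - 5)*(n + 2)*(n)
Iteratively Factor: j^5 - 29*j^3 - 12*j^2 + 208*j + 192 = (j + 4)*(j^4 - 4*j^3 - 13*j^2 + 40*j + 48) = (j + 3)*(j + 4)*(j^3 - 7*j^2 + 8*j + 16) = (j - 4)*(j + 3)*(j + 4)*(j^2 - 3*j - 4) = (j - 4)^2*(j + 3)*(j + 4)*(j + 1)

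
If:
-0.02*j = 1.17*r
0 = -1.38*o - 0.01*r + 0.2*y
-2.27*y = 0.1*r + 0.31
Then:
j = 1327.95*y + 181.35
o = 0.309420289855072*y + 0.022463768115942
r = -22.7*y - 3.1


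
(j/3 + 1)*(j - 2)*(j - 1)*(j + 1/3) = j^4/3 + j^3/9 - 7*j^2/3 + 11*j/9 + 2/3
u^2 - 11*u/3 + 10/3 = (u - 2)*(u - 5/3)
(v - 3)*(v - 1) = v^2 - 4*v + 3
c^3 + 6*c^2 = c^2*(c + 6)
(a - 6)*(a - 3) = a^2 - 9*a + 18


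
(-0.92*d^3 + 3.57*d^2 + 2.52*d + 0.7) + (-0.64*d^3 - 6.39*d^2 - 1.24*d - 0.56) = -1.56*d^3 - 2.82*d^2 + 1.28*d + 0.14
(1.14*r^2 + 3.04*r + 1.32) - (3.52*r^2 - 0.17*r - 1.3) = -2.38*r^2 + 3.21*r + 2.62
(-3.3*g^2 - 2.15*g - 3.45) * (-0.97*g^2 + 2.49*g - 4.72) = 3.201*g^4 - 6.1315*g^3 + 13.569*g^2 + 1.5575*g + 16.284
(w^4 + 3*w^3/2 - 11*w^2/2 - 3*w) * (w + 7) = w^5 + 17*w^4/2 + 5*w^3 - 83*w^2/2 - 21*w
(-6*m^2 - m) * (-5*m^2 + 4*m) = 30*m^4 - 19*m^3 - 4*m^2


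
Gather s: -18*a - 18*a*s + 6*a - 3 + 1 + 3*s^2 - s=-12*a + 3*s^2 + s*(-18*a - 1) - 2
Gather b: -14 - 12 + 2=-24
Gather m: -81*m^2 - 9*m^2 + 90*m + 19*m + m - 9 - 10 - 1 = -90*m^2 + 110*m - 20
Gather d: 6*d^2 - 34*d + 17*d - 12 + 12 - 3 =6*d^2 - 17*d - 3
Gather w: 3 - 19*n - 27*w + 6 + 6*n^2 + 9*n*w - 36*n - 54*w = 6*n^2 - 55*n + w*(9*n - 81) + 9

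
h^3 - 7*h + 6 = (h - 2)*(h - 1)*(h + 3)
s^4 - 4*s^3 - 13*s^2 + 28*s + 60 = (s - 5)*(s - 3)*(s + 2)^2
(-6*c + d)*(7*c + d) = -42*c^2 + c*d + d^2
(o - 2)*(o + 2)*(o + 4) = o^3 + 4*o^2 - 4*o - 16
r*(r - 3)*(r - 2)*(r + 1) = r^4 - 4*r^3 + r^2 + 6*r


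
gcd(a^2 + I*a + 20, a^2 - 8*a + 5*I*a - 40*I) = a + 5*I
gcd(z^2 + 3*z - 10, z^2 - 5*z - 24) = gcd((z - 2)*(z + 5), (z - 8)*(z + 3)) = 1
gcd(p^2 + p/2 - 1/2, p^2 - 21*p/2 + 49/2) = 1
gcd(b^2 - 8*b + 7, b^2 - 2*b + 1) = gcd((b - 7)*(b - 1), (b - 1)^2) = b - 1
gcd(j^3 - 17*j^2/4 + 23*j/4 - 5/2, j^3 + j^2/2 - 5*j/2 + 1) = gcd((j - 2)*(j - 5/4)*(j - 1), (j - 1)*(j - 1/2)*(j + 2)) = j - 1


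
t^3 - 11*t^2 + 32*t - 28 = (t - 7)*(t - 2)^2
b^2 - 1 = (b - 1)*(b + 1)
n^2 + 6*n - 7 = (n - 1)*(n + 7)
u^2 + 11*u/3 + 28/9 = (u + 4/3)*(u + 7/3)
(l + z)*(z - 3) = l*z - 3*l + z^2 - 3*z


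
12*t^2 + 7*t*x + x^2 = (3*t + x)*(4*t + x)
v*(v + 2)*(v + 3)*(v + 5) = v^4 + 10*v^3 + 31*v^2 + 30*v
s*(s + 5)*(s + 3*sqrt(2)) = s^3 + 3*sqrt(2)*s^2 + 5*s^2 + 15*sqrt(2)*s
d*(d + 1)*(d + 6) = d^3 + 7*d^2 + 6*d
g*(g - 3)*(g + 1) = g^3 - 2*g^2 - 3*g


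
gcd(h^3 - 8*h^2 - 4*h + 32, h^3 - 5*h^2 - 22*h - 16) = h^2 - 6*h - 16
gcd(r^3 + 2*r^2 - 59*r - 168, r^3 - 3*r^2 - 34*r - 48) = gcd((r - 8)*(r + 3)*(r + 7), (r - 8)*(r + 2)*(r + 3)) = r^2 - 5*r - 24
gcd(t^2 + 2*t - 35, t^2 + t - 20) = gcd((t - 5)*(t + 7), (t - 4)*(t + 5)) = 1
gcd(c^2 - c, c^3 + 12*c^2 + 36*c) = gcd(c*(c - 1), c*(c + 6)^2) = c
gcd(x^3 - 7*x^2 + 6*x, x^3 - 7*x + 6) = x - 1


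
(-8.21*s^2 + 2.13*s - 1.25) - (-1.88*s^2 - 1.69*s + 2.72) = -6.33*s^2 + 3.82*s - 3.97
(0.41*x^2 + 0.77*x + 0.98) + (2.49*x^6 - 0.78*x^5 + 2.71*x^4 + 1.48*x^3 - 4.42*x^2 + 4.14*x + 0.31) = 2.49*x^6 - 0.78*x^5 + 2.71*x^4 + 1.48*x^3 - 4.01*x^2 + 4.91*x + 1.29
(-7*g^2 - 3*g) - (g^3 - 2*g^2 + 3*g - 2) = -g^3 - 5*g^2 - 6*g + 2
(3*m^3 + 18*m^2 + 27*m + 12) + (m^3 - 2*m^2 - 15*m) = 4*m^3 + 16*m^2 + 12*m + 12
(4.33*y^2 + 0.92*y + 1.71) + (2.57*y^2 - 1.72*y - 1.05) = 6.9*y^2 - 0.8*y + 0.66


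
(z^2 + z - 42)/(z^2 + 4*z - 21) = (z - 6)/(z - 3)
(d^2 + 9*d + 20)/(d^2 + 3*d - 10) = (d + 4)/(d - 2)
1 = 1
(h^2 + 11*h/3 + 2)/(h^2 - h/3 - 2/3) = (h + 3)/(h - 1)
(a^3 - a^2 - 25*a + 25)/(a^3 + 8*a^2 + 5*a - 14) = (a^2 - 25)/(a^2 + 9*a + 14)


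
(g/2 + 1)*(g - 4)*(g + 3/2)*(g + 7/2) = g^4/2 + 3*g^3/2 - 51*g^2/8 - 101*g/4 - 21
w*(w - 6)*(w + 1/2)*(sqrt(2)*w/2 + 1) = sqrt(2)*w^4/2 - 11*sqrt(2)*w^3/4 + w^3 - 11*w^2/2 - 3*sqrt(2)*w^2/2 - 3*w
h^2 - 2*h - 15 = (h - 5)*(h + 3)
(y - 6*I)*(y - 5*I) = y^2 - 11*I*y - 30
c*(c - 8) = c^2 - 8*c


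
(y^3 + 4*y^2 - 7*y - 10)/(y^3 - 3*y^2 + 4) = (y + 5)/(y - 2)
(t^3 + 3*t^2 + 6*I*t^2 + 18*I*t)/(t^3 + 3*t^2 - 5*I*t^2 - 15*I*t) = (t + 6*I)/(t - 5*I)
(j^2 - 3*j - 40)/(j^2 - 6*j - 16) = (j + 5)/(j + 2)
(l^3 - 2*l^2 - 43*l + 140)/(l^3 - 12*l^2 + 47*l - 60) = (l + 7)/(l - 3)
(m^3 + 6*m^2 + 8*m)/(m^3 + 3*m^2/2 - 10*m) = 2*(m + 2)/(2*m - 5)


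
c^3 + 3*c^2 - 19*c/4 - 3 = (c - 3/2)*(c + 1/2)*(c + 4)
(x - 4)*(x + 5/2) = x^2 - 3*x/2 - 10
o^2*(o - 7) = o^3 - 7*o^2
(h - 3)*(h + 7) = h^2 + 4*h - 21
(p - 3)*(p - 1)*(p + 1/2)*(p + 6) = p^4 + 5*p^3/2 - 20*p^2 + 15*p/2 + 9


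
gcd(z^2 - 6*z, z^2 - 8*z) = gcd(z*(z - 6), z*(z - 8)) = z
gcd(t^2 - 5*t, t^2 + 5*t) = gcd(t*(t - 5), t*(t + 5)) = t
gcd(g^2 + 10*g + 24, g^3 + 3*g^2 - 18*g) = g + 6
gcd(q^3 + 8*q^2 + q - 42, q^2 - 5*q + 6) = q - 2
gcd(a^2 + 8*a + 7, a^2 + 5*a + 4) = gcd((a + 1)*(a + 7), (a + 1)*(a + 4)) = a + 1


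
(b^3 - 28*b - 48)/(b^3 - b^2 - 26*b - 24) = (b + 2)/(b + 1)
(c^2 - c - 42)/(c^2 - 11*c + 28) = (c + 6)/(c - 4)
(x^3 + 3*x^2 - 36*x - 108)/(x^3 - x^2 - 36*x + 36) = (x + 3)/(x - 1)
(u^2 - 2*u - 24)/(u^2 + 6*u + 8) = (u - 6)/(u + 2)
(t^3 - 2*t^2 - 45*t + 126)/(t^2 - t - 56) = (t^2 - 9*t + 18)/(t - 8)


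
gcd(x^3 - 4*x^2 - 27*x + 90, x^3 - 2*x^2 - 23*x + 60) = x^2 + 2*x - 15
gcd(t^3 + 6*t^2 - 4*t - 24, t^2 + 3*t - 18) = t + 6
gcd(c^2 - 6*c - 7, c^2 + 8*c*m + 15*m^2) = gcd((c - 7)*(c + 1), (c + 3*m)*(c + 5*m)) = 1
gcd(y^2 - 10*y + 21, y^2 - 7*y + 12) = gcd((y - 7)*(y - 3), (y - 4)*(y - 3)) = y - 3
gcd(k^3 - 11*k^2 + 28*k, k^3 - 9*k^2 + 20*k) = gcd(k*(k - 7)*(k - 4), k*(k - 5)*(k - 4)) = k^2 - 4*k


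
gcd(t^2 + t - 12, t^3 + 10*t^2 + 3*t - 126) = t - 3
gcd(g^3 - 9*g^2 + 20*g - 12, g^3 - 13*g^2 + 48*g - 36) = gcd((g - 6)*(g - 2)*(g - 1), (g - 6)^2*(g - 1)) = g^2 - 7*g + 6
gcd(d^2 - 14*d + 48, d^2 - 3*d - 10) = 1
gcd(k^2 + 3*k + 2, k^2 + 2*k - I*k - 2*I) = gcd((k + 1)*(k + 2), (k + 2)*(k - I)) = k + 2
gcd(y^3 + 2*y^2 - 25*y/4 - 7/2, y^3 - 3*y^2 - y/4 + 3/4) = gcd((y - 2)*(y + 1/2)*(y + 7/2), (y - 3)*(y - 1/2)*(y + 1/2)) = y + 1/2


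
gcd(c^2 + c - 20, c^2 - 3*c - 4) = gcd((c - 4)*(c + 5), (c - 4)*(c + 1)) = c - 4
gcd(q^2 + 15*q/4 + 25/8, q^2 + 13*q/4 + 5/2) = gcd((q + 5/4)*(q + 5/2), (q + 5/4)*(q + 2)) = q + 5/4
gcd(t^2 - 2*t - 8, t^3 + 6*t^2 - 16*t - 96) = t - 4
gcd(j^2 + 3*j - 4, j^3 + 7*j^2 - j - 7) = j - 1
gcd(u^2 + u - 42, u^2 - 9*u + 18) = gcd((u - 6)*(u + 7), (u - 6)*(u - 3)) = u - 6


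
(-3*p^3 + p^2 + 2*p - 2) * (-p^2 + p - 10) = 3*p^5 - 4*p^4 + 29*p^3 - 6*p^2 - 22*p + 20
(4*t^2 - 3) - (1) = 4*t^2 - 4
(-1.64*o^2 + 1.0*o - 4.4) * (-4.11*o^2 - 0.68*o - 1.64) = 6.7404*o^4 - 2.9948*o^3 + 20.0936*o^2 + 1.352*o + 7.216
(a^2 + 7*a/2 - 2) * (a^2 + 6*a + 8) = a^4 + 19*a^3/2 + 27*a^2 + 16*a - 16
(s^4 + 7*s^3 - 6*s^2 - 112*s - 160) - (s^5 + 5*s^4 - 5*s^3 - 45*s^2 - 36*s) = -s^5 - 4*s^4 + 12*s^3 + 39*s^2 - 76*s - 160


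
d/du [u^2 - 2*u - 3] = 2*u - 2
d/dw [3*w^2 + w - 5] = 6*w + 1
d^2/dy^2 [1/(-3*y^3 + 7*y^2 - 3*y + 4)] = 2*((9*y - 7)*(3*y^3 - 7*y^2 + 3*y - 4) - (9*y^2 - 14*y + 3)^2)/(3*y^3 - 7*y^2 + 3*y - 4)^3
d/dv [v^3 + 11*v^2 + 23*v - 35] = 3*v^2 + 22*v + 23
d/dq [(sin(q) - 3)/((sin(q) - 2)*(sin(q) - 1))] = (6*sin(q) + cos(q)^2 - 8)*cos(q)/((sin(q) - 2)^2*(sin(q) - 1)^2)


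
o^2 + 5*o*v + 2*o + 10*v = (o + 2)*(o + 5*v)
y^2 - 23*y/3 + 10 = (y - 6)*(y - 5/3)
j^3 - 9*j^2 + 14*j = j*(j - 7)*(j - 2)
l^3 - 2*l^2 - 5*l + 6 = (l - 3)*(l - 1)*(l + 2)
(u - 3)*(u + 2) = u^2 - u - 6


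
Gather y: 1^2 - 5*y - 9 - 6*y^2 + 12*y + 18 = -6*y^2 + 7*y + 10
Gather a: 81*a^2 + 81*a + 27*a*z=81*a^2 + a*(27*z + 81)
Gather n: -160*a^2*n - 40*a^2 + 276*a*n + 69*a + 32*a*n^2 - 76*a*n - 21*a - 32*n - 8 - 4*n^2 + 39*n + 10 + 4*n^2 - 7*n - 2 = -40*a^2 + 32*a*n^2 + 48*a + n*(-160*a^2 + 200*a)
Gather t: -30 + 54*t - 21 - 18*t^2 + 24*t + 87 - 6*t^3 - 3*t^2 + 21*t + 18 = -6*t^3 - 21*t^2 + 99*t + 54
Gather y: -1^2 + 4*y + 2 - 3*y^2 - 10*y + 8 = -3*y^2 - 6*y + 9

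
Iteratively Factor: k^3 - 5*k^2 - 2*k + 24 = (k - 4)*(k^2 - k - 6) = (k - 4)*(k - 3)*(k + 2)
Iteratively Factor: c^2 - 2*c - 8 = (c + 2)*(c - 4)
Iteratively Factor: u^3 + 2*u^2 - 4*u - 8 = (u - 2)*(u^2 + 4*u + 4) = (u - 2)*(u + 2)*(u + 2)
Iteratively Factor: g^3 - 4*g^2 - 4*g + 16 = (g + 2)*(g^2 - 6*g + 8) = (g - 4)*(g + 2)*(g - 2)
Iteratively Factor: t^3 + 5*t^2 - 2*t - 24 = (t + 3)*(t^2 + 2*t - 8) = (t + 3)*(t + 4)*(t - 2)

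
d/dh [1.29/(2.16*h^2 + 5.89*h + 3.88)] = (-5.5728*h - 7.5981)/(2.16*h^2 + 5.89*h + 3.88)^2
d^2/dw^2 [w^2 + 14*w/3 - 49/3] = 2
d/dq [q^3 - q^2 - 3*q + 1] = 3*q^2 - 2*q - 3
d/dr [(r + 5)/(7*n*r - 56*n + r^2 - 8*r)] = (7*n*r - 56*n + r^2 - 8*r - (r + 5)*(7*n + 2*r - 8))/(7*n*r - 56*n + r^2 - 8*r)^2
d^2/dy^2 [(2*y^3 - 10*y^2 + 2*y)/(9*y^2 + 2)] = 4*(63*y^3 + 270*y^2 - 42*y - 20)/(729*y^6 + 486*y^4 + 108*y^2 + 8)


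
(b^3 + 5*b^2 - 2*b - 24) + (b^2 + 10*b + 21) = b^3 + 6*b^2 + 8*b - 3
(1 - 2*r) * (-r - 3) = 2*r^2 + 5*r - 3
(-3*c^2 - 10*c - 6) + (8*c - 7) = -3*c^2 - 2*c - 13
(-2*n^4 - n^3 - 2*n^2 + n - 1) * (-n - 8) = 2*n^5 + 17*n^4 + 10*n^3 + 15*n^2 - 7*n + 8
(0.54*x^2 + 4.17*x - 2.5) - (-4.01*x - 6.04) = 0.54*x^2 + 8.18*x + 3.54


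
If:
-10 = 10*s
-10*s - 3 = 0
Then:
No Solution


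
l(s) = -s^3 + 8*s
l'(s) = 8 - 3*s^2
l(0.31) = 2.45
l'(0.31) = 7.71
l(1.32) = 8.26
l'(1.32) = 2.77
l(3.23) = -7.86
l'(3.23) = -23.30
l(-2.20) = -6.95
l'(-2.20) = -6.52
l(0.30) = 2.37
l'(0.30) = 7.73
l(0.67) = 5.06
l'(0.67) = 6.65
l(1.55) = 8.68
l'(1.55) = 0.79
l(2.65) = 2.59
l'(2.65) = -13.07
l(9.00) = -657.00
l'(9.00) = -235.00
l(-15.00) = 3255.00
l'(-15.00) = -667.00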